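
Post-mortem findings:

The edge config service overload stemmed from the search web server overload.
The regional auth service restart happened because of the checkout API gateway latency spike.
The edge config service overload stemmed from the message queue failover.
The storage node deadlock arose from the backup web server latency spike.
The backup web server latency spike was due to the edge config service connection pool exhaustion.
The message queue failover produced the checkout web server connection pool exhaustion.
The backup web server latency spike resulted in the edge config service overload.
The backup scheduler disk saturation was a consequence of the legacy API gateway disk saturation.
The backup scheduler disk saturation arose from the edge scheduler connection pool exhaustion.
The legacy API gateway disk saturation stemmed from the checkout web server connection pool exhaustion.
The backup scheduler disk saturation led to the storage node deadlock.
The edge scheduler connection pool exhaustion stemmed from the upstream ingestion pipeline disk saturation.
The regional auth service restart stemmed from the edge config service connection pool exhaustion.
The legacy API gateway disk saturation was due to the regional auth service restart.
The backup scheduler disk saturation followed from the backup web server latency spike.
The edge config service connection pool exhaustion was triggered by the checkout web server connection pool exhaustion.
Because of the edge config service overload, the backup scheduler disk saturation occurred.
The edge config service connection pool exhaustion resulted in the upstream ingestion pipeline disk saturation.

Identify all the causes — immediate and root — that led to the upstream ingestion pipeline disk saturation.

Immediate cause of the upstream ingestion pipeline disk saturation: the edge config service connection pool exhaustion.
Further upstream: the message queue failover, the checkout web server connection pool exhaustion.

the checkout web server connection pool exhaustion, the edge config service connection pool exhaustion, the message queue failover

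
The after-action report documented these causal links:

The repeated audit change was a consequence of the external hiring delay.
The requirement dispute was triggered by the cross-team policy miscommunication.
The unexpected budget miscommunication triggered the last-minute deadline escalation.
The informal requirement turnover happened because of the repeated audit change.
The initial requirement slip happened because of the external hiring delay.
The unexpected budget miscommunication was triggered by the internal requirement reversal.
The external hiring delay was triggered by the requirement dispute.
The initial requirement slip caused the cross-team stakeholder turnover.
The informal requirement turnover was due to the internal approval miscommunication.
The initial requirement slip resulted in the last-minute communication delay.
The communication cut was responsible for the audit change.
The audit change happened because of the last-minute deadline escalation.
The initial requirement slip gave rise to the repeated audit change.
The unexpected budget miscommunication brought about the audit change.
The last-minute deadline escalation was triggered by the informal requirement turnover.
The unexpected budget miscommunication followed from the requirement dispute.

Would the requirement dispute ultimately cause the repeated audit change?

Yes

There is a causal chain: the requirement dispute → the external hiring delay → the repeated audit change.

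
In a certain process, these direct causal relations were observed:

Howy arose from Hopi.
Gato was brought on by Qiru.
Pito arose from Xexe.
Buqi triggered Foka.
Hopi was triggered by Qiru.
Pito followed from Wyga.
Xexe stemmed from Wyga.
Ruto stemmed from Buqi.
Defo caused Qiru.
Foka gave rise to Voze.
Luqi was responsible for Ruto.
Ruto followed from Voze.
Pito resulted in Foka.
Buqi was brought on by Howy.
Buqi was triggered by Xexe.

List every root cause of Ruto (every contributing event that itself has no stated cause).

Tracing upstream from Ruto: Ruto ← Buqi ← Howy ← Hopi ← Qiru ← Defo.
A separate upstream branch: Ruto ← Buqi ← Xexe ← Wyga.
A separate upstream branch: Ruto ← Luqi.
Each of those chain origins has no stated cause.

Defo, Luqi, Wyga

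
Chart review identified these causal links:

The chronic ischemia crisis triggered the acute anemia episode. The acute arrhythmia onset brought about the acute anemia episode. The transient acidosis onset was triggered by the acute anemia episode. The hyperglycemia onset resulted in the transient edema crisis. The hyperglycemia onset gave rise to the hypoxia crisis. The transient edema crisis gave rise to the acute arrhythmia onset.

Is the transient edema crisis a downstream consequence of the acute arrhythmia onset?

The acute arrhythmia onset leads to the acute anemia episode, the transient acidosis onset; the transient edema crisis is not among them.

No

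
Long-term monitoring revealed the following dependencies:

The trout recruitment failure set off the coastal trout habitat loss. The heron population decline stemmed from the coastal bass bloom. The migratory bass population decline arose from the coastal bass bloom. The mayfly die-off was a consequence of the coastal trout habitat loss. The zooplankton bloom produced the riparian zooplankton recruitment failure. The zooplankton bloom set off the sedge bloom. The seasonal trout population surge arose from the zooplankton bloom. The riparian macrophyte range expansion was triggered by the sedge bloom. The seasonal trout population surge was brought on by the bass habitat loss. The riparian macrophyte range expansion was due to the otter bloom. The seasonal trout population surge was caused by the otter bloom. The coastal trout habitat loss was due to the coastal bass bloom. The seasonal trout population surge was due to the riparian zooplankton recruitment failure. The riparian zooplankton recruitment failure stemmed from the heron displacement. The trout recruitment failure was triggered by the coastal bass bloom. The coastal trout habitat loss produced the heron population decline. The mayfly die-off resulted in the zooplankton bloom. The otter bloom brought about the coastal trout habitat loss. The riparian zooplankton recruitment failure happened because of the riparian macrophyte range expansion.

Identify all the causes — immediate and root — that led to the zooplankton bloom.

Immediate cause of the zooplankton bloom: the mayfly die-off.
Further upstream: the coastal bass bloom, the otter bloom, the trout recruitment failure, the coastal trout habitat loss.

the coastal bass bloom, the coastal trout habitat loss, the mayfly die-off, the otter bloom, the trout recruitment failure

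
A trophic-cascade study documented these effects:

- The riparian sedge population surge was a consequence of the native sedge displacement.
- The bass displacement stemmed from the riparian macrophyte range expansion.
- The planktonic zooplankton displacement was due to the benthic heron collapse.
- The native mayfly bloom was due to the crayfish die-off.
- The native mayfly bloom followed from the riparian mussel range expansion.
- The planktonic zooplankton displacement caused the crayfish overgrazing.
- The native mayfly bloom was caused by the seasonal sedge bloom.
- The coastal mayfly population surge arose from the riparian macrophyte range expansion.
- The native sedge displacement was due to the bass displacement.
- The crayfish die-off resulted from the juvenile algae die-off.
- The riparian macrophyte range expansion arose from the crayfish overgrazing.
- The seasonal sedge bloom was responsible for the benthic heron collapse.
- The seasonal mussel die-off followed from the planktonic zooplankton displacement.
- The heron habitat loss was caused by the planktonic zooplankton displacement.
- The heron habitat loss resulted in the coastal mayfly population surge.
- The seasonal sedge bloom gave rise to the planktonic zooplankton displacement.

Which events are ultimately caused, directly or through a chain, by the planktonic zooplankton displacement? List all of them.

Direct effects: the heron habitat loss, the crayfish overgrazing, the seasonal mussel die-off.
2 steps out: the riparian macrophyte range expansion, the coastal mayfly population surge.
3 steps out: the bass displacement.
4 steps out: the native sedge displacement.
5 steps out: the riparian sedge population surge.
Not reachable from it: the seasonal sedge bloom, the benthic heron collapse, the juvenile algae die-off, the crayfish die-off, the riparian mussel range expansion, the native mayfly bloom.

the bass displacement, the coastal mayfly population surge, the crayfish overgrazing, the heron habitat loss, the native sedge displacement, the riparian macrophyte range expansion, the riparian sedge population surge, the seasonal mussel die-off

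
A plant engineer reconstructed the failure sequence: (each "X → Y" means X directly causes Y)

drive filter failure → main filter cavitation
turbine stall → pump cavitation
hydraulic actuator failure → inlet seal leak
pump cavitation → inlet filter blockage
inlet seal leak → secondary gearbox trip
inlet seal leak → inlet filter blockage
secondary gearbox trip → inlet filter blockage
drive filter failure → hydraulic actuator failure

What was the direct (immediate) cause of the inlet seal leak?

the hydraulic actuator failure

Upstream contributors include the drive filter failure, but only the hydraulic actuator failure feeds directly into the inlet seal leak.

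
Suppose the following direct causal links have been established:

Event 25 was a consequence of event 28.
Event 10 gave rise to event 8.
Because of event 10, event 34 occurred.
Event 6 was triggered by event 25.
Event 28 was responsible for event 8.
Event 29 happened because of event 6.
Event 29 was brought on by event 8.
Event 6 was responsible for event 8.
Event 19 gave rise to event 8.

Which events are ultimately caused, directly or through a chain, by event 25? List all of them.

event 29, event 6, event 8

Direct effects: event 6.
2 steps out: event 8, event 29.
Not reachable from it: event 10, event 28, event 34, event 19.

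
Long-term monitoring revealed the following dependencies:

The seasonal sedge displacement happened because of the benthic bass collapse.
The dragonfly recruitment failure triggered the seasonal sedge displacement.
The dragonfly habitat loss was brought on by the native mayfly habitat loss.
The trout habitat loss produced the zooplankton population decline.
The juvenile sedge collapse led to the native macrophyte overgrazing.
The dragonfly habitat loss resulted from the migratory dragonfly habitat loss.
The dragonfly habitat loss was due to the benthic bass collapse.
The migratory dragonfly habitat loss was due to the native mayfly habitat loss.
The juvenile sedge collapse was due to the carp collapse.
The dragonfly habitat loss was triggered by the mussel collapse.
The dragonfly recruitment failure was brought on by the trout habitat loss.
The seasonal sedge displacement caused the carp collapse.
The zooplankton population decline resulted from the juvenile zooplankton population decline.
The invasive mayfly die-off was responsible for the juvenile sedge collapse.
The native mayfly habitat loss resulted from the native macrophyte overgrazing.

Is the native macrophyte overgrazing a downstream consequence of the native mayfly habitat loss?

No

The native mayfly habitat loss leads to the migratory dragonfly habitat loss, the dragonfly habitat loss; the native macrophyte overgrazing is not among them.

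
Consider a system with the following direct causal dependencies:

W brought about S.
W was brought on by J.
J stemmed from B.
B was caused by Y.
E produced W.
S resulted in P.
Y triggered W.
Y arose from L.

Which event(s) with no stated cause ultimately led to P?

Tracing upstream from P: P ← S ← W ← Y ← L.
A separate upstream branch: P ← S ← W ← E.
Each of those chain origins has no stated cause.

E, L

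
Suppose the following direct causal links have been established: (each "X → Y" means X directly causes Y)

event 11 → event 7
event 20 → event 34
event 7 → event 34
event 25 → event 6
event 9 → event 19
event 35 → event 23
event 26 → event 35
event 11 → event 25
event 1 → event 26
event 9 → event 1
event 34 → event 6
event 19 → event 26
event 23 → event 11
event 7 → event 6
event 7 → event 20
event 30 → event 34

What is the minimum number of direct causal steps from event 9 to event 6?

7

Shortest chain: event 9 → event 1 → event 26 → event 35 → event 23 → event 11 → event 25 → event 6.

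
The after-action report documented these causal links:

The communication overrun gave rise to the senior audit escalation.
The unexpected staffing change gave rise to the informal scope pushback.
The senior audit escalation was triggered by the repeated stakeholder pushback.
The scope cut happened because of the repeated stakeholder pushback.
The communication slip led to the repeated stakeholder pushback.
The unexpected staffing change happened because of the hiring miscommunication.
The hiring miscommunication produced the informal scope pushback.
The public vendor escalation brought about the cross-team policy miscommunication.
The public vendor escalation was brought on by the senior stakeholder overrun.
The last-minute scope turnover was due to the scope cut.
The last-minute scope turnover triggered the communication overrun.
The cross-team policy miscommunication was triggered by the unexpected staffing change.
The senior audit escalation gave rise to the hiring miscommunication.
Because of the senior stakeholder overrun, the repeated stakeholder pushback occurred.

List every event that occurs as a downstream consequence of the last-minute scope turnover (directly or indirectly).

the communication overrun, the cross-team policy miscommunication, the hiring miscommunication, the informal scope pushback, the senior audit escalation, the unexpected staffing change

Direct effects: the communication overrun.
2 steps out: the senior audit escalation.
3 steps out: the hiring miscommunication.
4 steps out: the unexpected staffing change, the informal scope pushback.
5 steps out: the cross-team policy miscommunication.
Not reachable from it: the senior stakeholder overrun, the repeated stakeholder pushback, the public vendor escalation, the scope cut, the communication slip.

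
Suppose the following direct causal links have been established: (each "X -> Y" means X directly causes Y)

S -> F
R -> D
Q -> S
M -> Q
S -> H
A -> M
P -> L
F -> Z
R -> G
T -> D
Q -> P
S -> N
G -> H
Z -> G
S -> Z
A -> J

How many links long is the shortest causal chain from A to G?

5

Shortest chain: A → M → Q → S → Z → G.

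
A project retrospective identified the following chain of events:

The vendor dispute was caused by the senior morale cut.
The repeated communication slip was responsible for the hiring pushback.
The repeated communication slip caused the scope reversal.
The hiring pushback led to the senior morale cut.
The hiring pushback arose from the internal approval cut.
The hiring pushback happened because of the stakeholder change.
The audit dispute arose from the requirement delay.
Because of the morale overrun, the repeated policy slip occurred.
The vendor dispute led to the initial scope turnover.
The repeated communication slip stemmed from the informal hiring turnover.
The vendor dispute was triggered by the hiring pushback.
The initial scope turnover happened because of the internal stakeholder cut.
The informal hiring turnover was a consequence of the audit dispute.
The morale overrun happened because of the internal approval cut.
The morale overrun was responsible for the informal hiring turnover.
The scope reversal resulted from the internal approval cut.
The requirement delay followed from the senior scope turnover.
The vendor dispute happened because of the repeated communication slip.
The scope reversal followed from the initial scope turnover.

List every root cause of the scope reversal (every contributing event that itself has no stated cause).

the internal approval cut, the internal stakeholder cut, the senior scope turnover, the stakeholder change

Tracing upstream from the scope reversal: the scope reversal ← the internal approval cut.
A separate upstream branch: the scope reversal ← the initial scope turnover ← the internal stakeholder cut.
A separate upstream branch: the scope reversal ← the repeated communication slip ← the informal hiring turnover ← the audit dispute ← the requirement delay ← the senior scope turnover.
A separate upstream branch: the scope reversal ← the initial scope turnover ← the vendor dispute ← the hiring pushback ← the stakeholder change.
Each of those chain origins has no stated cause.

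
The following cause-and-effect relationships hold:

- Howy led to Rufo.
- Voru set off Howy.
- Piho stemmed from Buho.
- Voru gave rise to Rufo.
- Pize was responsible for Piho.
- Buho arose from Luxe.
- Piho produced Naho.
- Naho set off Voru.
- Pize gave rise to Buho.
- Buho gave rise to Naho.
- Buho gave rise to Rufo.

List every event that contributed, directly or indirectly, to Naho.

Buho, Luxe, Piho, Pize

Immediate causes of Naho: Buho, Piho.
Further upstream: Pize, Luxe.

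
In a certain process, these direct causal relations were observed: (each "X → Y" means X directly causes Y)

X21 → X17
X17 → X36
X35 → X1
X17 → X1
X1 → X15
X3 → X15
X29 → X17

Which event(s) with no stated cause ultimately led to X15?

Tracing upstream from X15: X15 ← X1 ← X17 ← X21.
A separate upstream branch: X15 ← X1 ← X35.
A separate upstream branch: X15 ← X1 ← X17 ← X29.
A separate upstream branch: X15 ← X3.
Each of those chain origins has no stated cause.

X21, X29, X3, X35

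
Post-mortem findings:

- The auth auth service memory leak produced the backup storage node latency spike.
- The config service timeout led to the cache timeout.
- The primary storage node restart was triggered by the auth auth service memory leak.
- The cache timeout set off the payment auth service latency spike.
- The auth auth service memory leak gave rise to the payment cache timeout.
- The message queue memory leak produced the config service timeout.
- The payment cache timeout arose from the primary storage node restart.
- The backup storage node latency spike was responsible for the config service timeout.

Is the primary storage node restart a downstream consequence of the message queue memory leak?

No

The message queue memory leak leads to the config service timeout, the cache timeout, the payment auth service latency spike; the primary storage node restart is not among them.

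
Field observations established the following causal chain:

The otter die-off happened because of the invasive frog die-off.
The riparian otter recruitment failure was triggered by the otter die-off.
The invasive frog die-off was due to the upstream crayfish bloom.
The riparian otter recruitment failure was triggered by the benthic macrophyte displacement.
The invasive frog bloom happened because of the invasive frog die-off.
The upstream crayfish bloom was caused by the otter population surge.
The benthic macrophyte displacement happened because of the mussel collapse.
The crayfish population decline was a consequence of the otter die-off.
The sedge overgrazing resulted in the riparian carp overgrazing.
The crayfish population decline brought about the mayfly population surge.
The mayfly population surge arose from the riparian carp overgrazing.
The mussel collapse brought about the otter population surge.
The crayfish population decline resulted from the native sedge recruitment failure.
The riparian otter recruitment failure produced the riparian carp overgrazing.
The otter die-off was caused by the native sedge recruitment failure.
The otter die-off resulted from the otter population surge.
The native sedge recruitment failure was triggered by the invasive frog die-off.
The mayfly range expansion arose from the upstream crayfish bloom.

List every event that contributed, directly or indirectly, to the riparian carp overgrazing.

Immediate causes of the riparian carp overgrazing: the riparian otter recruitment failure, the sedge overgrazing.
Further upstream: the mussel collapse, the otter population surge, the upstream crayfish bloom, the benthic macrophyte displacement, the invasive frog die-off, the native sedge recruitment failure, the otter die-off.

the benthic macrophyte displacement, the invasive frog die-off, the mussel collapse, the native sedge recruitment failure, the otter die-off, the otter population surge, the riparian otter recruitment failure, the sedge overgrazing, the upstream crayfish bloom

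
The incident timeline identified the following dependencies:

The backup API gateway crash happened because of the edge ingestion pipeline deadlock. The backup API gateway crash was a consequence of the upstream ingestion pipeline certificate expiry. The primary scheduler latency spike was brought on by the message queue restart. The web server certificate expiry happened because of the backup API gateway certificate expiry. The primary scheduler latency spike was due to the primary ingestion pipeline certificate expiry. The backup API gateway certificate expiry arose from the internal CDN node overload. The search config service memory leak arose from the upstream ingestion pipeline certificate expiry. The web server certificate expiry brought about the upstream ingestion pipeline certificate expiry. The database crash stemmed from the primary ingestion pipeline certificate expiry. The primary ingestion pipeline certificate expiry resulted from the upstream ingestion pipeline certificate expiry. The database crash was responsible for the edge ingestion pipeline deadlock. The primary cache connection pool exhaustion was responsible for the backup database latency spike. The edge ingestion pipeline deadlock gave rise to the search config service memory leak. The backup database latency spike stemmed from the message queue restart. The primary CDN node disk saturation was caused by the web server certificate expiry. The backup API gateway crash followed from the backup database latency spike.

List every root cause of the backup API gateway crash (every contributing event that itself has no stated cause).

Tracing upstream from the backup API gateway crash: the backup API gateway crash ← the upstream ingestion pipeline certificate expiry ← the web server certificate expiry ← the backup API gateway certificate expiry ← the internal CDN node overload.
A separate upstream branch: the backup API gateway crash ← the backup database latency spike ← the primary cache connection pool exhaustion.
A separate upstream branch: the backup API gateway crash ← the backup database latency spike ← the message queue restart.
Each of those chain origins has no stated cause.

the internal CDN node overload, the message queue restart, the primary cache connection pool exhaustion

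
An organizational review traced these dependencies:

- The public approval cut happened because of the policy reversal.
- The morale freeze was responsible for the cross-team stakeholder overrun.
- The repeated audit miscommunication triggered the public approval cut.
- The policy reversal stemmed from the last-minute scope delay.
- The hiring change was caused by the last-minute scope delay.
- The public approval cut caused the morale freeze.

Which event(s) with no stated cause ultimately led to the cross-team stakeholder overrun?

the last-minute scope delay, the repeated audit miscommunication

Tracing upstream from the cross-team stakeholder overrun: the cross-team stakeholder overrun ← the morale freeze ← the public approval cut ← the policy reversal ← the last-minute scope delay.
A separate upstream branch: the cross-team stakeholder overrun ← the morale freeze ← the public approval cut ← the repeated audit miscommunication.
Each of those chain origins has no stated cause.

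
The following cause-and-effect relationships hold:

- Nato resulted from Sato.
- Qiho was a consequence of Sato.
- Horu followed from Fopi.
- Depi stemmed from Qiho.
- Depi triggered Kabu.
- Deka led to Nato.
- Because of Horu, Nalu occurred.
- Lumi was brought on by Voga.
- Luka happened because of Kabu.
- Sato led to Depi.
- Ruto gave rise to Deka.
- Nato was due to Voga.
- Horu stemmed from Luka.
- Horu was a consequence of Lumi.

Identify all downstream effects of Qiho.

Direct effects: Depi.
2 steps out: Kabu.
3 steps out: Luka.
4 steps out: Horu.
5 steps out: Nalu.
Not reachable from it: Sato, Ruto, Deka, Voga, Lumi, Nato, Fopi.

Depi, Horu, Kabu, Luka, Nalu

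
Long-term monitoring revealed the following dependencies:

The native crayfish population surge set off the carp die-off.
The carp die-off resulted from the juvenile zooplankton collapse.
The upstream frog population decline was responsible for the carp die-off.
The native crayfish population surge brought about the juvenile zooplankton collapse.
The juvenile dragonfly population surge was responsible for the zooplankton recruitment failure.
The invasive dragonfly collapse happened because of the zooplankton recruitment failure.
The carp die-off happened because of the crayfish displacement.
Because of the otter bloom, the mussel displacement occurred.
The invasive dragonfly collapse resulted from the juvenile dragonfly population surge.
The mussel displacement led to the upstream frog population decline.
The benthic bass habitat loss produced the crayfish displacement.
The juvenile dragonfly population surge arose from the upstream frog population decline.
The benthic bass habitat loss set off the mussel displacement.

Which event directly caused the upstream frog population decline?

Upstream contributors include the benthic bass habitat loss, the otter bloom, but only the mussel displacement feeds directly into the upstream frog population decline.

the mussel displacement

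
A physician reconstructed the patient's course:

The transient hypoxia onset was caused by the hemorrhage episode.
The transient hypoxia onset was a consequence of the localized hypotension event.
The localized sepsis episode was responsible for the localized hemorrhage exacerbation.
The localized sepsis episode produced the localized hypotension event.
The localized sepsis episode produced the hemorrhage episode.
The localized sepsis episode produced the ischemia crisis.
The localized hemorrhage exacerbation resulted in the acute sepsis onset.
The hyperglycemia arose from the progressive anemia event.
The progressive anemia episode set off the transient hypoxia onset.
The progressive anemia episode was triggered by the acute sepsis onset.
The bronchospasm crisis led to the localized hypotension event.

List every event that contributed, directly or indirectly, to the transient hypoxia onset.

the acute sepsis onset, the bronchospasm crisis, the hemorrhage episode, the localized hemorrhage exacerbation, the localized hypotension event, the localized sepsis episode, the progressive anemia episode

Immediate causes of the transient hypoxia onset: the hemorrhage episode, the localized hypotension event, the progressive anemia episode.
Further upstream: the localized sepsis episode, the localized hemorrhage exacerbation, the bronchospasm crisis, the acute sepsis onset.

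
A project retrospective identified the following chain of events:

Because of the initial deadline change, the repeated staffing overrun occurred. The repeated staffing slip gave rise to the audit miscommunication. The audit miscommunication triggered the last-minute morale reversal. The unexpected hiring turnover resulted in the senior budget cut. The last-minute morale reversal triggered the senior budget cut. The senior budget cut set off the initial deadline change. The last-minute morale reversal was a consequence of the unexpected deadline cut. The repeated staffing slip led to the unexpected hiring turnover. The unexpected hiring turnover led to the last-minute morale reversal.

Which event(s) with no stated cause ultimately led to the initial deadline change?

the repeated staffing slip, the unexpected deadline cut

Tracing upstream from the initial deadline change: the initial deadline change ← the senior budget cut ← the unexpected hiring turnover ← the repeated staffing slip.
A separate upstream branch: the initial deadline change ← the senior budget cut ← the last-minute morale reversal ← the unexpected deadline cut.
Each of those chain origins has no stated cause.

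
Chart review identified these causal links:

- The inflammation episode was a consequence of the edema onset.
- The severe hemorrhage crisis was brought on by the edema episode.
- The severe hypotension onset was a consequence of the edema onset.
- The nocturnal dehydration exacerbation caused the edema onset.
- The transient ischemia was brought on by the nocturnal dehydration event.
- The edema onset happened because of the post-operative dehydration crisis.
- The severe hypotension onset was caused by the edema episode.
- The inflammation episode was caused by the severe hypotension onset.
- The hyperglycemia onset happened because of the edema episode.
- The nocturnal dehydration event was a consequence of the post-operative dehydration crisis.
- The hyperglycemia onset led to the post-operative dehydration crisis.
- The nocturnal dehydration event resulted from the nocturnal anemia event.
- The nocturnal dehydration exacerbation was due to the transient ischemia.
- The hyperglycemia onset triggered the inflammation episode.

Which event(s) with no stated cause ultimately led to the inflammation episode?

Tracing upstream from the inflammation episode: the inflammation episode ← the hyperglycemia onset ← the edema episode.
A separate upstream branch: the inflammation episode ← the edema onset ← the nocturnal dehydration exacerbation ← the transient ischemia ← the nocturnal dehydration event ← the nocturnal anemia event.
Each of those chain origins has no stated cause.

the edema episode, the nocturnal anemia event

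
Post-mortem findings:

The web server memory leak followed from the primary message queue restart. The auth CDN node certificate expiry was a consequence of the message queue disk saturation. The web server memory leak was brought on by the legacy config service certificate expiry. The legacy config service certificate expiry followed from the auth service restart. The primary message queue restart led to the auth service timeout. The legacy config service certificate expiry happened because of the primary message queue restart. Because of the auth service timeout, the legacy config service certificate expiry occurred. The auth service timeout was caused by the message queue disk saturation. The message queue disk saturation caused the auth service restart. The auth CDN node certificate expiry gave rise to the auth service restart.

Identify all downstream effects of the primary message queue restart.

Direct effects: the auth service timeout, the legacy config service certificate expiry, the web server memory leak.
Not reachable from it: the message queue disk saturation, the auth CDN node certificate expiry, the auth service restart.

the auth service timeout, the legacy config service certificate expiry, the web server memory leak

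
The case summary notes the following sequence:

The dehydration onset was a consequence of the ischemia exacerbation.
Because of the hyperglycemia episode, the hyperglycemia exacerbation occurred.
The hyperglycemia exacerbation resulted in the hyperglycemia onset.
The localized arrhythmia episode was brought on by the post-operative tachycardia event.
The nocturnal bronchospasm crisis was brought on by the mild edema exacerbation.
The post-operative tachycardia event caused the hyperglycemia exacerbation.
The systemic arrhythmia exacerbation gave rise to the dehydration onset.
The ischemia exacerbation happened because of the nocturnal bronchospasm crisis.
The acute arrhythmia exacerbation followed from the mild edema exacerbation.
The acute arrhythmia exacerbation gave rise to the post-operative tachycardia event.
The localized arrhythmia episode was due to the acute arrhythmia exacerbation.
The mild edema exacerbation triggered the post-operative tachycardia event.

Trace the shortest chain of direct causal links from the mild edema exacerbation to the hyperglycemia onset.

the mild edema exacerbation → the post-operative tachycardia event → the hyperglycemia exacerbation → the hyperglycemia onset

the mild edema exacerbation → the post-operative tachycardia event
the post-operative tachycardia event → the hyperglycemia exacerbation
the hyperglycemia exacerbation → the hyperglycemia onset
Length: 3 steps.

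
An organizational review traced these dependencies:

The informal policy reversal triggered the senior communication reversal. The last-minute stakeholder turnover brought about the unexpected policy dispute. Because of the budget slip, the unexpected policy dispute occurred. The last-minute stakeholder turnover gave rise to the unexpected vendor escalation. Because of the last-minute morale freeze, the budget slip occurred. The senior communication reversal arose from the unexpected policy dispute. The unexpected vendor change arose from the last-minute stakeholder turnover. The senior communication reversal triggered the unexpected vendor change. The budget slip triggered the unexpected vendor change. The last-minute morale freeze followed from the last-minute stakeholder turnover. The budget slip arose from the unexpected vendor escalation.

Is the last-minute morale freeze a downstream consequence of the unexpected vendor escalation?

The unexpected vendor escalation leads to the budget slip, the unexpected policy dispute, the senior communication reversal, the unexpected vendor change; the last-minute morale freeze is not among them.

No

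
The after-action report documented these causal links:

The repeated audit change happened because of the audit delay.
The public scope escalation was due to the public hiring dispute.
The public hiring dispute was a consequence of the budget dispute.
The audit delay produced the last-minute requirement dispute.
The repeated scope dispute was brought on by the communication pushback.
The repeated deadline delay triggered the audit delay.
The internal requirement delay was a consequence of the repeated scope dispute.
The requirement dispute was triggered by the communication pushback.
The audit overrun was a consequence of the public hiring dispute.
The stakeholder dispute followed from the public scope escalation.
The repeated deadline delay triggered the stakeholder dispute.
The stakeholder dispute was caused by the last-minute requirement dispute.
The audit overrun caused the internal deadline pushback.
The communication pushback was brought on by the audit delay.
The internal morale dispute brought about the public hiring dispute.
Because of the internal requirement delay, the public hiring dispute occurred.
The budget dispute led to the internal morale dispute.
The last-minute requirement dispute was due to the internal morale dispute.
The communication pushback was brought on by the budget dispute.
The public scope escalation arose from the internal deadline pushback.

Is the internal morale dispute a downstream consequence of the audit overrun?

No

The audit overrun leads to the internal deadline pushback, the public scope escalation, the stakeholder dispute; the internal morale dispute is not among them.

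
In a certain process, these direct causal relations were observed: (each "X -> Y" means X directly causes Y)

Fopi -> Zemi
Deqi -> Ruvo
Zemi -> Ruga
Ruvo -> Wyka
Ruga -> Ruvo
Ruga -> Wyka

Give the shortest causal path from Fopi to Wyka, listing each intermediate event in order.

Fopi → Zemi → Ruga → Wyka

Fopi → Zemi
Zemi → Ruga
Ruga → Wyka
Length: 3 steps.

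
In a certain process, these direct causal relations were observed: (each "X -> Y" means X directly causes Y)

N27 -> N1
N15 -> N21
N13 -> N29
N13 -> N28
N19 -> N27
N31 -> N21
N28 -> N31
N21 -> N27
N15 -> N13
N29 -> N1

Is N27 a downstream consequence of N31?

Yes

There is a causal chain: N31 → N21 → N27.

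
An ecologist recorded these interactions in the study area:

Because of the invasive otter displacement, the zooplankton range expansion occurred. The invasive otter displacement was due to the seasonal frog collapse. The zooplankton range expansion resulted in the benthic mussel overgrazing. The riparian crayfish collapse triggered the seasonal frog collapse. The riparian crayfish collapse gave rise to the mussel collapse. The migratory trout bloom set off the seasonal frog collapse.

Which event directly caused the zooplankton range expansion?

Upstream contributors include the riparian crayfish collapse, the seasonal frog collapse, the migratory trout bloom, but only the invasive otter displacement feeds directly into the zooplankton range expansion.

the invasive otter displacement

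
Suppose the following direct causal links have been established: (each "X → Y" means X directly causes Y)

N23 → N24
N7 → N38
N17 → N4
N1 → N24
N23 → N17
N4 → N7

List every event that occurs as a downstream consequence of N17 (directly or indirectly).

Direct effects: N4.
2 steps out: N7.
3 steps out: N38.
Not reachable from it: N23, N1, N24.

N38, N4, N7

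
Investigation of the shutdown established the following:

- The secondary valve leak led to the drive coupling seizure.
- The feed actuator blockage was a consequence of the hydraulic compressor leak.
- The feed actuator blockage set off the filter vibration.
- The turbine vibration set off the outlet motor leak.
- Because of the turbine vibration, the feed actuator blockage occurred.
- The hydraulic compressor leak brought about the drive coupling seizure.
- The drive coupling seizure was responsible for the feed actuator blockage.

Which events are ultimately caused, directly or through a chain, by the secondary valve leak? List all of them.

the drive coupling seizure, the feed actuator blockage, the filter vibration

Direct effects: the drive coupling seizure.
2 steps out: the feed actuator blockage.
3 steps out: the filter vibration.
Not reachable from it: the hydraulic compressor leak, the turbine vibration, the outlet motor leak.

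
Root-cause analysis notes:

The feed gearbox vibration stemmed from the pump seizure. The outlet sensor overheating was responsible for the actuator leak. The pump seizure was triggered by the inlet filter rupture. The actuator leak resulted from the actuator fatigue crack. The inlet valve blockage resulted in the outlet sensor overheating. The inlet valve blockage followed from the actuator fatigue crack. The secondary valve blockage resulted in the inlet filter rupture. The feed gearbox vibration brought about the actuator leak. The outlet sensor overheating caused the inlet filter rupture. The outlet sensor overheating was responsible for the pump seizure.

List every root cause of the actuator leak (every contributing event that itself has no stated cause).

the actuator fatigue crack, the secondary valve blockage

Tracing upstream from the actuator leak: the actuator leak ← the actuator fatigue crack.
A separate upstream branch: the actuator leak ← the feed gearbox vibration ← the pump seizure ← the inlet filter rupture ← the secondary valve blockage.
Each of those chain origins has no stated cause.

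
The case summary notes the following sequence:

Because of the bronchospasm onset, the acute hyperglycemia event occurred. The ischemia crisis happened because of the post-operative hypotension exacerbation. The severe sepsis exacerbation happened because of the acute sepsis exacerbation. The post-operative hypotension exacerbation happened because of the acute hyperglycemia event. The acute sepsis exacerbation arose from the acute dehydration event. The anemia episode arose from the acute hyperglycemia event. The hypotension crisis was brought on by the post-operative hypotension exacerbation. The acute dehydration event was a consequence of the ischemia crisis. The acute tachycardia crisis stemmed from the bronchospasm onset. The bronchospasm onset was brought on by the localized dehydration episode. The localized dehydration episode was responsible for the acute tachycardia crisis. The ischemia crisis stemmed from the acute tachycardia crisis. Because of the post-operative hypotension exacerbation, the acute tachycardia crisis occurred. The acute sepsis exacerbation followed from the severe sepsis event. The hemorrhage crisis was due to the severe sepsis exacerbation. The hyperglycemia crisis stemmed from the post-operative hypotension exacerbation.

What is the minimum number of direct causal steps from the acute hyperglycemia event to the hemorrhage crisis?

Shortest chain: the acute hyperglycemia event → the post-operative hypotension exacerbation → the ischemia crisis → the acute dehydration event → the acute sepsis exacerbation → the severe sepsis exacerbation → the hemorrhage crisis.

6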